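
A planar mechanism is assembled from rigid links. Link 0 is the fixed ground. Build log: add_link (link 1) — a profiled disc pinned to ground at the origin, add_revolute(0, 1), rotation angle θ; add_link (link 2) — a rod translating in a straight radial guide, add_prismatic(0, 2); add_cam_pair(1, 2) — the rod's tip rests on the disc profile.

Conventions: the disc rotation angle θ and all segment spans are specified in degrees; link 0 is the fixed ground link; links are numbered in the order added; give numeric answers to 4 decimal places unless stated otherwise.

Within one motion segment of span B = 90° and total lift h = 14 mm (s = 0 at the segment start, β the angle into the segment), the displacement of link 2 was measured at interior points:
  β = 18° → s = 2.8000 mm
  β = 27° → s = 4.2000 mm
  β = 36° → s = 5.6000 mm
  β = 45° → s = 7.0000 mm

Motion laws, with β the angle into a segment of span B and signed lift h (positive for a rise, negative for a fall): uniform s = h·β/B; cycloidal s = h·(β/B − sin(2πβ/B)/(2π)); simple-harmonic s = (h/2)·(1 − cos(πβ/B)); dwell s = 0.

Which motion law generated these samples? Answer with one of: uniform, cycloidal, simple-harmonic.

candidates at β/B = r: uniform s = h·r (linear in β); cycloidal s = h·(r − sin(2πr)/(2π)); simple-harmonic s = (h/2)(1 − cos(πr))
β=18°: printed 2.8000 | uniform 2.8000, cycloidal 0.6809, simple-harmonic 1.3369
β=27°: printed 4.2000 | uniform 4.2000, cycloidal 2.0809, simple-harmonic 2.8855
β=36°: printed 5.6000 | uniform 5.6000, cycloidal 4.2903, simple-harmonic 4.8369
β=45°: printed 7.0000 | uniform 7.0000, cycloidal 7.0000, simple-harmonic 7.0000
only one law matches every sample → uniform

uniform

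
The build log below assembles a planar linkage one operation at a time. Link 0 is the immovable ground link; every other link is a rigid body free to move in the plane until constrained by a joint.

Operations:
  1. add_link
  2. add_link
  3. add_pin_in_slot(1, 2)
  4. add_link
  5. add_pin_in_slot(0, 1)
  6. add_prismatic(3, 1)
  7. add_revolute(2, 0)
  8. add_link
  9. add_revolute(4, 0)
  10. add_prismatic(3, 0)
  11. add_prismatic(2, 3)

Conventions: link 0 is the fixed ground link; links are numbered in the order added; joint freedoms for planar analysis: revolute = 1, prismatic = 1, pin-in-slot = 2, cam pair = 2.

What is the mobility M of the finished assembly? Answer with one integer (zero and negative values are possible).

link 0 = ground. State L|J1|J2 = 1|0|0
+link1  2|0|0
+link2  3|0|0
PS(1,2) f=2→J2  3|0|1
+link3  4|0|1
PS(0,1) f=2→J2  4|0|2
P(3,1) f=1→J1  4|1|2
R(2,0) f=1→J1  4|2|2
+link4  5|2|2
R(4,0) f=1→J1  5|3|2
P(3,0) f=1→J1  5|4|2
P(2,3) f=1→J1  5|5|2
M = 3(5−1)−2·5−2 = 12−10−2 = 0

M = 0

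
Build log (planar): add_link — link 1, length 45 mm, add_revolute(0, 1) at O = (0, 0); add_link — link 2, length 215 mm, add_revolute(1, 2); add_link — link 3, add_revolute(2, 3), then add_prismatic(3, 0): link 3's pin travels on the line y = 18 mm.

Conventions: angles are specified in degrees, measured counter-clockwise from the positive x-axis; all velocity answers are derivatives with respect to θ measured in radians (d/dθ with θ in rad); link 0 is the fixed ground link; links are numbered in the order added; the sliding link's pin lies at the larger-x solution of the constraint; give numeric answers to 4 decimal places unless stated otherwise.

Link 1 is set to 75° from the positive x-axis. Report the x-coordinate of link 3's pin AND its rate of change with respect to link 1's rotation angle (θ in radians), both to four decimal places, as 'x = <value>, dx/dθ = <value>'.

geometry: r = 45 mm, L = 215 mm, e = 18 mm
crank pin P = (r cos θ, r sin θ) = (11.646857, 43.466662)
h = r sin θ − e = 43.466662 − 18 = 25.466662
x = r cos θ + √(L² − h²) = 11.646857 + 213.486414 = 225.133271
dx/dθ = −r sin θ − h·r cos θ/√(L² − h²) (θ in radians; h = 25.466662) = -44.856009

x = 225.1333, dx/dθ = -44.8560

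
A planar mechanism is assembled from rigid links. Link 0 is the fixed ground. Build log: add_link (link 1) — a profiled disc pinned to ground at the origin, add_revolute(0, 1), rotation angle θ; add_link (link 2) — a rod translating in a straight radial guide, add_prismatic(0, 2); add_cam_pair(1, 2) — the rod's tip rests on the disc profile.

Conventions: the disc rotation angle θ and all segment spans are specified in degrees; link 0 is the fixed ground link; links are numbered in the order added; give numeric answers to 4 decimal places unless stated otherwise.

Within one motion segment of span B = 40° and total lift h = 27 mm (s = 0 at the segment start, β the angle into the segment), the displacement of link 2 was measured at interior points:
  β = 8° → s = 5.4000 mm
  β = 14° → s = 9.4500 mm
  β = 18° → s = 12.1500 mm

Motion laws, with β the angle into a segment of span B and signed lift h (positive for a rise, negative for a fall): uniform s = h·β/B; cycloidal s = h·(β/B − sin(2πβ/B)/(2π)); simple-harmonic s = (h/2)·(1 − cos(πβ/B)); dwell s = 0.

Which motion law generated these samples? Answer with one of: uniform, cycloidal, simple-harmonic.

candidates at β/B = r: uniform s = h·r (linear in β); cycloidal s = h·(r − sin(2πr)/(2π)); simple-harmonic s = (h/2)(1 − cos(πr))
β=8°: printed 5.4000 | uniform 5.4000, cycloidal 1.3131, simple-harmonic 2.5783
β=14°: printed 9.4500 | uniform 9.4500, cycloidal 5.9735, simple-harmonic 7.3711
β=18°: printed 12.1500 | uniform 12.1500, cycloidal 10.8221, simple-harmonic 11.3881
only one law matches every sample → uniform

uniform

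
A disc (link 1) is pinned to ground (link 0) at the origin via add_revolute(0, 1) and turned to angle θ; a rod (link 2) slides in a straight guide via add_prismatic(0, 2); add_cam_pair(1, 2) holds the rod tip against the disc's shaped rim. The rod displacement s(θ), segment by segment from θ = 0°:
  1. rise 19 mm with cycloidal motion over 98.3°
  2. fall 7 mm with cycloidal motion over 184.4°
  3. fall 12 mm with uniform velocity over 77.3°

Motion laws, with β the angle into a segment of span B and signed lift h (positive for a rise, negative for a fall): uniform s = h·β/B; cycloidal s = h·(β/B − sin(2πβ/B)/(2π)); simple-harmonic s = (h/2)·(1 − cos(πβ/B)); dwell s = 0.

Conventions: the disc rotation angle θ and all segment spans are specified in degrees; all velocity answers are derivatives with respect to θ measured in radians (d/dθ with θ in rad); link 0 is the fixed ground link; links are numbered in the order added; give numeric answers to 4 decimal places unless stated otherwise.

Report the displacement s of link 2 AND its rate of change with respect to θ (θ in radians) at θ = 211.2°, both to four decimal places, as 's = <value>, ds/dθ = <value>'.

segment 1 (0° to 98.3°, cycloidal, h = 19) is passed completely: s = 0.0000 + (19) = 19.0000
θ = 211.2° falls in segment 2 (98.3° to 282.7°, cycloidal, h = -7): β = 211.2 − 98.3 = 112.9°, B = 184.4°; Δs = -7·(0.6123 − sin(2π·0.6123)/(2π)) = -5.0080; s = 19.0000 − 5.0080 = 13.9920
velocity in seg [98.3°–282.7°] (cycloidal), θ in radians: β = 112.9° = 1.9705 rad, B = 184.4° = 3.2184 rad; ds/dθ = (h/B)(1 − cos(2πβ/B)) = ((-7)/3.2184)(1 − cos(2π·0.6123)) = -3.831051 mm/rad

s = 13.9920, ds/dθ = -3.8311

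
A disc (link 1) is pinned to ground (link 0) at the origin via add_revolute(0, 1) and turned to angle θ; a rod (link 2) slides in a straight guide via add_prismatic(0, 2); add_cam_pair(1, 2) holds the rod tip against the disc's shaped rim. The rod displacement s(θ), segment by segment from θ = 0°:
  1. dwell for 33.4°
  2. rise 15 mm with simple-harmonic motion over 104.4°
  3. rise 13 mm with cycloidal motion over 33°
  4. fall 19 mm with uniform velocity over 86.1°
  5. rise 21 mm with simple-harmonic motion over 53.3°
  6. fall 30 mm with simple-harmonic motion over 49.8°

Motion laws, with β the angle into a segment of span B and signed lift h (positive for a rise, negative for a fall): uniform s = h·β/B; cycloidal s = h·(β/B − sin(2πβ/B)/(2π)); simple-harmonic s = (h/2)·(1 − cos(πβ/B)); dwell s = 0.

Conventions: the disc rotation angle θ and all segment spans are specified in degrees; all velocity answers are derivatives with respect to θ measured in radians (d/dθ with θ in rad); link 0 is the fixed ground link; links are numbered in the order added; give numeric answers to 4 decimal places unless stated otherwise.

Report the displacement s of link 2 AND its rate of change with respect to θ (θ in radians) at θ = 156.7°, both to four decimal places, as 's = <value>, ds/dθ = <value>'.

segment 1 (0° to 33.4°, dwell): s unchanged at 0.0000
segment 2 (33.4° to 137.8°, simple-harmonic, h = 15) is passed completely: s = 0.0000 + (15) = 15.0000
θ = 156.7° falls in segment 3 (137.8° to 170.8°, cycloidal, h = 13): β = 156.7 − 137.8 = 18.9°, B = 33°; Δs = 13·(0.5727 − sin(2π·0.5727)/(2π)) = 8.3583; s = 15.0000 + 8.3583 = 23.3583
velocity in seg [137.8°–170.8°] (cycloidal), θ in radians: β = 18.9° = 0.3299 rad, B = 33° = 0.5760 rad; ds/dθ = (h/B)(1 − cos(2πβ/B)) = (13/0.5760)(1 − cos(2π·0.5727)) = 42.826303 mm/rad

s = 23.3583, ds/dθ = 42.8263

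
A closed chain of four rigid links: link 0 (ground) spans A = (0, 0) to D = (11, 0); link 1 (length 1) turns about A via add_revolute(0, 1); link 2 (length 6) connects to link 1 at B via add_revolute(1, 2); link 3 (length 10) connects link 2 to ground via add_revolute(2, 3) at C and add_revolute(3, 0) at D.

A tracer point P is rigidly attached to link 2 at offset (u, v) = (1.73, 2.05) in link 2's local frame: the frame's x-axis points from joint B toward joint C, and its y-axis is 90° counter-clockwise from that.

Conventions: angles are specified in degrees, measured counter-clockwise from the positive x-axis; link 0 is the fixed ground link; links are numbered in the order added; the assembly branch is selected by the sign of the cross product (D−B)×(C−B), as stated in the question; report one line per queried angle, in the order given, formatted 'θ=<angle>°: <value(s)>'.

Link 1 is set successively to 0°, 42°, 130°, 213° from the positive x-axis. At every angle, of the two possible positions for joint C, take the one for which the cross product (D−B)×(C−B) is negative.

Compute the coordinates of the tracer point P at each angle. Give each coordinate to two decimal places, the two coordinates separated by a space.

A=(0,0), D=(11.00,0)
θ=0°: B = A + 1.00·(cos0°, sin0°) = (1.0000, 0.0000)
θ=0°: |BD| = 10.0000
θ=0°: circle(B,6.00) ∩ circle(D,10.00): a=1.8000, h=5.7236
θ=0°:   candidates: C₊=(2.8000,5.7236) cross=57.236; C₋=(2.8000,-5.7236) cross=-57.236
θ=0°:   branch - wants cross < 0 → take C=(2.8000,-5.7236) (cross=-57.236)
θ=0°: ex = (C−B)/|BC| = (0.3000,-0.9539); ey = (0.9539,0.3000)
θ=0°: P = B + 1.73·ex + 2.05·ey = (3.4746,-1.0353)
θ=42°: B = A + 1.00·(cos42°, sin42°) = (0.7431, 0.6691)
θ=42°: |BD| = 10.2787
θ=42°: circle(B,6.00) ∩ circle(D,10.00): a=2.0261, h=5.6476
θ=42°:   candidates: C₊=(3.1326,6.1728) cross=58.049; C₋=(2.3973,-5.0984) cross=-58.049
θ=42°:   branch - wants cross < 0 → take C=(2.3973,-5.0984) (cross=-58.049)
θ=42°: ex = (C−B)/|BC| = (0.2757,-0.9612); ey = (0.9612,0.2757)
θ=42°: P = B + 1.73·ex + 2.05·ey = (3.1906,-0.4287)
θ=130°: B = A + 1.00·(cos130°, sin130°) = (-0.6428, 0.7660)
θ=130°: |BD| = 11.6680
θ=130°: circle(B,6.00) ∩ circle(D,10.00): a=3.0914, h=5.1423
θ=130°:   candidates: C₊=(2.7796,5.6943) cross=60.000; C₋=(2.1044,-4.5681) cross=-60.000
θ=130°:   branch - wants cross < 0 → take C=(2.1044,-4.5681) (cross=-60.000)
θ=130°: ex = (C−B)/|BC| = (0.4579,-0.8890); ey = (0.8890,0.4579)
θ=130°: P = B + 1.73·ex + 2.05·ey = (1.9718,0.1666)
θ=213°: B = A + 1.00·(cos213°, sin213°) = (-0.8387, -0.5446)
θ=213°: |BD| = 11.8512
θ=213°: circle(B,6.00) ∩ circle(D,10.00): a=3.2254, h=5.0593
θ=213°:   candidates: C₊=(2.1509,4.6575) cross=59.959; C₋=(2.6159,-5.4504) cross=-59.959
θ=213°:   branch - wants cross < 0 → take C=(2.6159,-5.4504) (cross=-59.959)
θ=213°: ex = (C−B)/|BC| = (0.5758,-0.8176); ey = (0.8176,0.5758)
θ=213°: P = B + 1.73·ex + 2.05·ey = (1.8335,-0.7788)

θ=0°: 3.47 -1.04
θ=42°: 3.19 -0.43
θ=130°: 1.97 0.17
θ=213°: 1.83 -0.78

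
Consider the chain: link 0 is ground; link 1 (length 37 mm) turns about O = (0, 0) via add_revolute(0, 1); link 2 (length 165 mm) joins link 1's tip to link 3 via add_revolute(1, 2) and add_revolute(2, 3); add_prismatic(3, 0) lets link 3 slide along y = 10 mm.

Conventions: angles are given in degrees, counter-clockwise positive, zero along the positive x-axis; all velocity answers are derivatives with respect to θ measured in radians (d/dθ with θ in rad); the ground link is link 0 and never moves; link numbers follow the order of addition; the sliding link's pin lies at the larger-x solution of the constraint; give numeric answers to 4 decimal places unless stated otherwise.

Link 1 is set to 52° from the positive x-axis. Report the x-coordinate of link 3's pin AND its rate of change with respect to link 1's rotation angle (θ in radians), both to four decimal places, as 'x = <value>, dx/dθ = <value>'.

geometry: r = 37 mm, L = 165 mm, e = 10 mm
crank pin P = (r cos θ, r sin θ) = (22.779475, 29.156398)
h = r sin θ − e = 29.156398 − 10 = 19.156398
x = r cos θ + √(L² − h²) = 22.779475 + 163.884204 = 186.663679
dx/dθ = −r sin θ − h·r cos θ/√(L² − h²) (θ in radians; h = 19.156398) = -31.819087

x = 186.6637, dx/dθ = -31.8191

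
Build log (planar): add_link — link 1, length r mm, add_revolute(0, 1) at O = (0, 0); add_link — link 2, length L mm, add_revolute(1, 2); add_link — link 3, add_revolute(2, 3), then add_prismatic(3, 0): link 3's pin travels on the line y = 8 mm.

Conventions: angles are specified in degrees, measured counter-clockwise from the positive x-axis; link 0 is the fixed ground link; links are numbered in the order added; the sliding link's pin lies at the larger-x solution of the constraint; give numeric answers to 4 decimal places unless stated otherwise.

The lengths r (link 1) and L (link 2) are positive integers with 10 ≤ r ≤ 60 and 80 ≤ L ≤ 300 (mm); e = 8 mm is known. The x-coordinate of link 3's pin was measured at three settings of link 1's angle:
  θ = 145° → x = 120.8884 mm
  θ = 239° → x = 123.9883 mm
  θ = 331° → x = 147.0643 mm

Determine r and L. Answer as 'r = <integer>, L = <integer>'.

constraint per measurement: (x − r cos θ)² + (r sin θ − e)² = L²
subtracting the θ₁ and θ₂ equations cancels the r² and L² terms:
r = (x₁² − x₂²) / (2[(x₁cos θ₁ + e sin θ₁) − (x₂cos θ₂ + e sin θ₂)]) = 16.0002 → r = 16
L² = (x₁ − r cos θ₁)² + (r sin θ₁ − e)² = 17956.0010 → L = 134.0000 → L = 134
check at θ₃=331°: x = 147.0643 (printed 147.0643) ✓

r = 16, L = 134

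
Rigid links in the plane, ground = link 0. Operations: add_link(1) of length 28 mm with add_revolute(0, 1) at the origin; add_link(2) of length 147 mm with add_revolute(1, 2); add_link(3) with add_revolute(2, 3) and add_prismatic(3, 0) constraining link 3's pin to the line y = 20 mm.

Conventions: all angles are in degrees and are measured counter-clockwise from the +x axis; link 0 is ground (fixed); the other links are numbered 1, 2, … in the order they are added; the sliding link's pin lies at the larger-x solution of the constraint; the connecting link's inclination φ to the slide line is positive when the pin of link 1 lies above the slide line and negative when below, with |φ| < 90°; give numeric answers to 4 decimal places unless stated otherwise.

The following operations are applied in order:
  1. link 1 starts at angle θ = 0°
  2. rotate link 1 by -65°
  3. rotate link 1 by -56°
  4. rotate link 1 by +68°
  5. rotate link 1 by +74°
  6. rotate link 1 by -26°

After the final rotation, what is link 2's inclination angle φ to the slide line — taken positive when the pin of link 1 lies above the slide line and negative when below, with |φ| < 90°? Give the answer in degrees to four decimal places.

geometry: r = 28 mm, L = 147 mm, e = 20 mm; θ starts at 0°
rotate link 1 by -65°: θ ← 0° -65° = -65°
rotate link 1 by -56°: θ ← -65° -56° = -121°
rotate link 1 by +68°: θ ← -121° +68° = -53°
rotate link 1 by +74°: θ ← -53° +74° = 21°
rotate link 1 by -26°: θ ← 21° -26° = -5°
h = r sin θ − e = -2.440361 − 20 = -22.440361
sin φ = h / L = -22.440361 / 147 = -0.15265552
φ = arcsin(-0.15265552) = -8.780849°

-8.7808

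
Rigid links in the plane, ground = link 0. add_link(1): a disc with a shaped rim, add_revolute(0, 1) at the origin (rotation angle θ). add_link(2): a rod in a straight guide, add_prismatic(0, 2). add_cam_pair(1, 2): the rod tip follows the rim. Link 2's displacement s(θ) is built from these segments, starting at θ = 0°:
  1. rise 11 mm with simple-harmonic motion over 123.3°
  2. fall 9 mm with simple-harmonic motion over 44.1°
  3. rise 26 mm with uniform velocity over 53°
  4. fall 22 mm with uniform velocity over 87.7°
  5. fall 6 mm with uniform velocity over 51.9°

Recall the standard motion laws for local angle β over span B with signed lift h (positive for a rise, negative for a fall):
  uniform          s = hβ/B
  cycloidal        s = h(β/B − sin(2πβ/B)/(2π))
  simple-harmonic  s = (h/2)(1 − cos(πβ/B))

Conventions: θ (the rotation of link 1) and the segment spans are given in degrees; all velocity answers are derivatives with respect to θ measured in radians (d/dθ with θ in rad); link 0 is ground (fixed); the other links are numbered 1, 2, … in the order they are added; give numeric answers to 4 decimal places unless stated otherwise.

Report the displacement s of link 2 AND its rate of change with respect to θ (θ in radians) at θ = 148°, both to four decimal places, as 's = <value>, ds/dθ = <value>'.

segment 1 (0° to 123.3°, simple-harmonic, h = 11) is passed completely: s = 0.0000 + (11) = 11.0000
θ = 148° falls in segment 2 (123.3° to 167.4°, simple-harmonic, h = -9): β = 148 − 123.3 = 24.7°, B = 44.1°; Δs = -9/2·(1 − cos(π·0.5601)) = -5.3445; s = 11.0000 − 5.3445 = 5.6555
velocity in seg [123.3°–167.4°] (simple-harmonic), θ in radians: β = 24.7° = 0.4311 rad, B = 44.1° = 0.7697 rad; ds/dθ = (πh/(2B)) sin(πβ/B) = (π·(-9)/(2·0.7697)) sin(π·0.5601) = -18.041029 mm/rad

s = 5.6555, ds/dθ = -18.0410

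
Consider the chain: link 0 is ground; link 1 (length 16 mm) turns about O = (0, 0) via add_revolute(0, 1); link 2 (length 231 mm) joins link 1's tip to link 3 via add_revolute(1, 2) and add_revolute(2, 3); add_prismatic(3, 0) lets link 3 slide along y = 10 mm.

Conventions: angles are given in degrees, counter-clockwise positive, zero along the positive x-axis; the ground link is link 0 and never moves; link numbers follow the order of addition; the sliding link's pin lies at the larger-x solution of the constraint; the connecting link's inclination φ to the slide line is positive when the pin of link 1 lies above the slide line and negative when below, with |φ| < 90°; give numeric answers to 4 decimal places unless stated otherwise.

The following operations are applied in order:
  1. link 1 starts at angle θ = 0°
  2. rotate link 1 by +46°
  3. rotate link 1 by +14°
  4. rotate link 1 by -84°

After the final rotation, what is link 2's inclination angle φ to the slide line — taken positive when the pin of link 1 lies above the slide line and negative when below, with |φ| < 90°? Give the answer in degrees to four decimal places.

geometry: r = 16 mm, L = 231 mm, e = 10 mm; θ starts at 0°
rotate link 1 by +46°: θ ← 0° +46° = 46°
rotate link 1 by +14°: θ ← 46° +14° = 60°
rotate link 1 by -84°: θ ← 60° -84° = -24°
h = r sin θ − e = -6.507786 − 10 = -16.507786
sin φ = h / L = -16.507786 / 231 = -0.07146228
φ = arcsin(-0.07146228) = -4.097980°

-4.0980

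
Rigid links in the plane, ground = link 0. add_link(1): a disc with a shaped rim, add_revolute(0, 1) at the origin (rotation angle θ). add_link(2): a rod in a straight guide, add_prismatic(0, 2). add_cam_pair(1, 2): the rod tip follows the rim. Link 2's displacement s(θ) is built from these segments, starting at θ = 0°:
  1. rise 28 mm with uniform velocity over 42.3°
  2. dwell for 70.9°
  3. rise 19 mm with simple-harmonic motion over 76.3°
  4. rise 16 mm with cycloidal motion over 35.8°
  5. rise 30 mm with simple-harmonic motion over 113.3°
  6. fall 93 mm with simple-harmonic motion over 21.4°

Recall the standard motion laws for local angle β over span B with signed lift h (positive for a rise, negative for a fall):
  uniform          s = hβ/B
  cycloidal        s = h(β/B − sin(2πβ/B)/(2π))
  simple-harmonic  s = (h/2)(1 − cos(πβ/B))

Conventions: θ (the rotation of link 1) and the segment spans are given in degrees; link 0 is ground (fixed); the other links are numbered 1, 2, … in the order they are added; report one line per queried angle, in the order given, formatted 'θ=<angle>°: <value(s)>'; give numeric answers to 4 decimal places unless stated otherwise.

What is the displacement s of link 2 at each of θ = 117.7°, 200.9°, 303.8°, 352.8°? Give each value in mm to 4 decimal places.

segment 1 (0° to 42.3°, uniform, h = 28) is passed completely: s = 0.0000 + (28) = 28.0000
segment 2 (42.3° to 113.2°, dwell): s unchanged at 28.0000
θ = 117.7° falls in segment 3 (113.2° to 189.5°, simple-harmonic, h = 19): β = 117.7 − 113.2 = 4.5°, B = 76.3°; Δs = 19/2·(1 − cos(π·0.0590)) = 0.1626; s = 28.0000 + 0.1626 = 28.1626
segment 3 (113.2° to 189.5°, simple-harmonic, h = 19) is passed completely: s = 28.0000 + (19) = 47.0000
θ = 200.9° falls in segment 4 (189.5° to 225.3°, cycloidal, h = 16): β = 200.9 − 189.5 = 11.4°, B = 35.8°; Δs = 16·(0.3184 − sin(2π·0.3184)/(2π)) = 2.7803; s = 47.0000 + 2.7803 = 49.7803
segment 4 (189.5° to 225.3°, cycloidal, h = 16) is passed completely: s = 47.0000 + (16) = 63.0000
θ = 303.8° falls in segment 5 (225.3° to 338.6°, simple-harmonic, h = 30): β = 303.8 − 225.3 = 78.5°, B = 113.3°; Δs = 30/2·(1 − cos(π·0.6929)) = 23.5420; s = 63.0000 + 23.5420 = 86.5420
segment 5 (225.3° to 338.6°, simple-harmonic, h = 30) is passed completely: s = 63.0000 + (30) = 93.0000
θ = 352.8° falls in segment 6 (338.6° to 360°, simple-harmonic, h = -93): β = 352.8 − 338.6 = 14.2°, B = 21.4°; Δs = -93/2·(1 − cos(π·0.6636)) = -69.3548; s = 93.0000 − 69.3548 = 23.6452

θ=117.7°: 28.1626
θ=200.9°: 49.7803
θ=303.8°: 86.5420
θ=352.8°: 23.6452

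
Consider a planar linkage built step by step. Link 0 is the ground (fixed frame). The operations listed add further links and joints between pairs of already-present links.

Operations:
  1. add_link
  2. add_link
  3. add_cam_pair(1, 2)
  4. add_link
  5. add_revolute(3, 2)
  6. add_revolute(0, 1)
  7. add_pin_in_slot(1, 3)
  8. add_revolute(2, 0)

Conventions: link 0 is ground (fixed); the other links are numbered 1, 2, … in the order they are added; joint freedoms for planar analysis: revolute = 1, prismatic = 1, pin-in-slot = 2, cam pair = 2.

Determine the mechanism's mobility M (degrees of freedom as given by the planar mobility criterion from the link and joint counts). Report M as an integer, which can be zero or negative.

L=1 J1=0 J2=0
add link → L=2 J1=0 J2=0
add link → L=3 J1=0 J2=0
C@1,2 dof=2 J2 → L=3 J1=0 J2=1
add link → L=4 J1=0 J2=1
R@3,2 dof=1 J1 → L=4 J1=1 J2=1
R@0,1 dof=1 J1 → L=4 J1=2 J2=1
PS@1,3 dof=2 J2 → L=4 J1=2 J2=2
R@2,0 dof=1 J1 → L=4 J1=3 J2=2
M=3(L−1)−2J1−J2=3·3−2·3−2=1

M = 1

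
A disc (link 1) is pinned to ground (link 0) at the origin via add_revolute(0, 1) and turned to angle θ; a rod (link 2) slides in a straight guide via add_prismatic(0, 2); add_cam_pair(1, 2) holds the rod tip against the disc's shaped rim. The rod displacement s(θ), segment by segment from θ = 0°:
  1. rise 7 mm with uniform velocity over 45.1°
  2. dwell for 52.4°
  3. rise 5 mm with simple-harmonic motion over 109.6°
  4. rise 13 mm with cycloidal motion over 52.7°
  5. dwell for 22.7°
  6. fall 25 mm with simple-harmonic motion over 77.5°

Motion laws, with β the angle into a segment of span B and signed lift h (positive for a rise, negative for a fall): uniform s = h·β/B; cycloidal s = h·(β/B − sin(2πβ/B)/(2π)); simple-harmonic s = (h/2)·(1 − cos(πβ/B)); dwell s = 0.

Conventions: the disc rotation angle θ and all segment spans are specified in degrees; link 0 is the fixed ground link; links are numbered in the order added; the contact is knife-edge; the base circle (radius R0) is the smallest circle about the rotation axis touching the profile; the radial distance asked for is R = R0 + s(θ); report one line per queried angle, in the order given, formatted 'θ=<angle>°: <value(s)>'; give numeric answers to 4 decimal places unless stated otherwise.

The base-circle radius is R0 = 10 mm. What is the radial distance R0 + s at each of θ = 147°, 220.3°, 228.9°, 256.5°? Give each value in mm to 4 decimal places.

segment 1 (0° to 45.1°, uniform, h = 7) is passed completely: s = 0.0000 + (7) = 7.0000
segment 2 (45.1° to 97.5°, dwell): s unchanged at 7.0000
θ = 147° falls in segment 3 (97.5° to 207.1°, simple-harmonic, h = 5): β = 147 − 97.5 = 49.5°, B = 109.6°; Δs = 5/2·(1 − cos(π·0.4516)) = 2.1217; s = 7.0000 + 2.1217 = 9.1217
segment 3 (97.5° to 207.1°, simple-harmonic, h = 5) is passed completely: s = 7.0000 + (5) = 12.0000
θ = 220.3° falls in segment 4 (207.1° to 259.8°, cycloidal, h = 13): β = 220.3 − 207.1 = 13.2°, B = 52.7°; Δs = 13·(0.2505 − sin(2π·0.2505)/(2π)) = 1.1872; s = 12.0000 + 1.1872 = 13.1872
θ = 228.9° falls in segment 4 (207.1° to 259.8°, cycloidal, h = 13): β = 228.9 − 207.1 = 21.8°, B = 52.7°; Δs = 13·(0.4137 − sin(2π·0.4137)/(2π)) = 4.3095; s = 12.0000 + 4.3095 = 16.3095
θ = 256.5° falls in segment 4 (207.1° to 259.8°, cycloidal, h = 13): β = 256.5 − 207.1 = 49.4°, B = 52.7°; Δs = 13·(0.9374 − sin(2π·0.9374)/(2π)) = 12.9792; s = 12.0000 + 12.9792 = 24.9792
θ=147°: R = R0 + s = 10 + 9.1217 = 19.1217
θ=220.3°: R = R0 + s = 10 + 13.1872 = 23.1872
θ=228.9°: R = R0 + s = 10 + 16.3095 = 26.3095
θ=256.5°: R = R0 + s = 10 + 24.9792 = 34.9792

θ=147°: 19.1217
θ=220.3°: 23.1872
θ=228.9°: 26.3095
θ=256.5°: 34.9792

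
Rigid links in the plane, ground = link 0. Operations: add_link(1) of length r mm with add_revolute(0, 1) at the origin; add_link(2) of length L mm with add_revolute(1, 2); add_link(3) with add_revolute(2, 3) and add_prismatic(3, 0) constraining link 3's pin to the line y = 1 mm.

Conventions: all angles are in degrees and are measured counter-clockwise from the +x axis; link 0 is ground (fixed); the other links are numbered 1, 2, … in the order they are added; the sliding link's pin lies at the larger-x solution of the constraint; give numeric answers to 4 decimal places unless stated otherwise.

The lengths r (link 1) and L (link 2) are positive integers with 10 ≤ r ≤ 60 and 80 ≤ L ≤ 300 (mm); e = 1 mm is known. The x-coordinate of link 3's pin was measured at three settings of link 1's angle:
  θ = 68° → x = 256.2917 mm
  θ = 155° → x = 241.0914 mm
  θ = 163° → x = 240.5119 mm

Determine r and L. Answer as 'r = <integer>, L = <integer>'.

constraint per measurement: (x − r cos θ)² + (r sin θ − e)² = L²
subtracting the θ₁ and θ₂ equations cancels the r² and L² terms:
r = (x₁² − x₂²) / (2[(x₁cos θ₁ + e sin θ₁) − (x₂cos θ₂ + e sin θ₂)]) = 12.0000 → r = 12
L² = (x₁ − r cos θ₁)² + (r sin θ₁ − e)² = 63503.9776 → L = 252.0000 → L = 252
check at θ₃=163°: x = 240.5119 (printed 240.5119) ✓

r = 12, L = 252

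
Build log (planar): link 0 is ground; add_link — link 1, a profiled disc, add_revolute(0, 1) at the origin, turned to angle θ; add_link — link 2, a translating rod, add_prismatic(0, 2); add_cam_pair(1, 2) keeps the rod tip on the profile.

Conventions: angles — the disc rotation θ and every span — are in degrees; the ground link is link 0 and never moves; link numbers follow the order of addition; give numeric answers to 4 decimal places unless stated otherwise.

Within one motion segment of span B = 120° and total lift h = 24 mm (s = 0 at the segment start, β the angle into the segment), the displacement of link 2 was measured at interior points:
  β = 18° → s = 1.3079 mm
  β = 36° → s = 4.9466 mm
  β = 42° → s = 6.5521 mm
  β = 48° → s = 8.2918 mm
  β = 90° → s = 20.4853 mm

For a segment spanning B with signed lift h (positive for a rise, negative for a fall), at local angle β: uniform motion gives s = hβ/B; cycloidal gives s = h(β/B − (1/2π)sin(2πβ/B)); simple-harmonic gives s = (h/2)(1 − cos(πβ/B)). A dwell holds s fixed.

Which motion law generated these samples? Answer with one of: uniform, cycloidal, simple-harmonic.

candidates at β/B = r: uniform s = h·r (linear in β); cycloidal s = h·(r − sin(2πr)/(2π)); simple-harmonic s = (h/2)(1 − cos(πr))
β=18°: printed 1.3079 | uniform 3.6000, cycloidal 0.5098, simple-harmonic 1.3079
β=36°: printed 4.9466 | uniform 7.2000, cycloidal 3.5672, simple-harmonic 4.9466
β=42°: printed 6.5521 | uniform 8.4000, cycloidal 5.3098, simple-harmonic 6.5521
β=48°: printed 8.2918 | uniform 9.6000, cycloidal 7.3548, simple-harmonic 8.2918
β=90°: printed 20.4853 | uniform 18.0000, cycloidal 21.8197, simple-harmonic 20.4853
only one law matches every sample → simple-harmonic

simple-harmonic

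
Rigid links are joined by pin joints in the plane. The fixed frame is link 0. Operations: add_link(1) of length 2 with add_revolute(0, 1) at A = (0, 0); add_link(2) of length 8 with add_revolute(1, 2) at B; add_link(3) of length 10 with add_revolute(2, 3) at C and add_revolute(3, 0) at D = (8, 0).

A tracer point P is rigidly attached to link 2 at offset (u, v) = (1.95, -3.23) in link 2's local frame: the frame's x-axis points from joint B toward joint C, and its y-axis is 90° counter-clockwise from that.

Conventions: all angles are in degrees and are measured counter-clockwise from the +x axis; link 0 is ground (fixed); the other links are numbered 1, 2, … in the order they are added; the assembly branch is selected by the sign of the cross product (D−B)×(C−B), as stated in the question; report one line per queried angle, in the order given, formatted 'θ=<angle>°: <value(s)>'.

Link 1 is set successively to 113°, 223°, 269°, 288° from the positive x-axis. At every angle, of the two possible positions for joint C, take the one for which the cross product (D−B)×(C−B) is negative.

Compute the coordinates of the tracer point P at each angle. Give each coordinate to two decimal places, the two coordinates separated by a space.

A=(0,0), D=(8.00,0)
θ=113°: B = A + 2.00·(cos113°, sin113°) = (-0.7815, 1.8410)
θ=113°: |BD| = 8.9724
θ=113°: circle(B,8.00) ∩ circle(D,10.00): a=2.4800, h=7.6059
θ=113°:   candidates: C₊=(3.2064,8.7762) cross=68.243; C₋=(0.0852,-6.1119) cross=-68.243
θ=113°:   branch - wants cross < 0 → take C=(0.0852,-6.1119) (cross=-68.243)
θ=113°: ex = (C−B)/|BC| = (0.1083,-0.9941); ey = (0.9941,0.1083)
θ=113°: P = B + 1.95·ex + -3.23·ey = (-3.7812,-0.4474)
θ=223°: B = A + 2.00·(cos223°, sin223°) = (-1.4627, -1.3640)
θ=223°: |BD| = 9.5605
θ=223°: circle(B,8.00) ∩ circle(D,10.00): a=2.8975, h=7.4568
θ=223°:   candidates: C₊=(0.3413,6.4299) cross=71.291; C₋=(2.4690,-8.3312) cross=-71.291
θ=223°:   branch - wants cross < 0 → take C=(2.4690,-8.3312) (cross=-71.291)
θ=223°: ex = (C−B)/|BC| = (0.4915,-0.8709); ey = (0.8709,0.4915)
θ=223°: P = B + 1.95·ex + -3.23·ey = (-3.3173,-4.6497)
θ=269°: B = A + 2.00·(cos269°, sin269°) = (-0.0349, -1.9997)
θ=269°: |BD| = 8.2800
θ=269°: circle(B,8.00) ∩ circle(D,10.00): a=1.9661, h=7.7546
θ=269°:   candidates: C₊=(0.0002,6.0002) cross=64.208; C₋=(3.7458,-9.0500) cross=-64.208
θ=269°:   branch - wants cross < 0 → take C=(3.7458,-9.0500) (cross=-64.208)
θ=269°: ex = (C−B)/|BC| = (0.4726,-0.8813); ey = (0.8813,0.4726)
θ=269°: P = B + 1.95·ex + -3.23·ey = (-1.9599,-5.2447)
θ=288°: B = A + 2.00·(cos288°, sin288°) = (0.6180, -1.9021)
θ=288°: |BD| = 7.6231
θ=288°: circle(B,8.00) ∩ circle(D,10.00): a=1.4503, h=7.8674
θ=288°:   candidates: C₊=(0.0594,6.0784) cross=59.974; C₋=(3.9855,-9.1588) cross=-59.974
θ=288°:   branch - wants cross < 0 → take C=(3.9855,-9.1588) (cross=-59.974)
θ=288°: ex = (C−B)/|BC| = (0.4209,-0.9071); ey = (0.9071,0.4209)
θ=288°: P = B + 1.95·ex + -3.23·ey = (-1.4910,-5.0306)

θ=113°: -3.78 -0.45
θ=223°: -3.32 -4.65
θ=269°: -1.96 -5.24
θ=288°: -1.49 -5.03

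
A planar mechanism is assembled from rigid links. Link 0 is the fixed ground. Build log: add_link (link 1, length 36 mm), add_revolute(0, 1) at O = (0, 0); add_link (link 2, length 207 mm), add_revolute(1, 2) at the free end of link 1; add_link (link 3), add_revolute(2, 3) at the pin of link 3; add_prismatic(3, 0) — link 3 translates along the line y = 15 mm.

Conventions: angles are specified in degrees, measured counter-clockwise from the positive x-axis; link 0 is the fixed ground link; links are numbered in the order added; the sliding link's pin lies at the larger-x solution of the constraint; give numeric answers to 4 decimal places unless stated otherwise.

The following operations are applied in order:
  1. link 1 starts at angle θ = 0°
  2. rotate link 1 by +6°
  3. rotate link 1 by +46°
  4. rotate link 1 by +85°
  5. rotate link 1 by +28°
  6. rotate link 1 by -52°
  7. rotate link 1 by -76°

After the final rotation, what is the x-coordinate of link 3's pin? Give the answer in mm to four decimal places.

geometry: r = 36 mm, L = 207 mm, e = 15 mm; θ starts at 0°
rotate link 1 by +6°: θ ← 0° +6° = 6°
rotate link 1 by +46°: θ ← 6° +46° = 52°
rotate link 1 by +85°: θ ← 52° +85° = 137°
rotate link 1 by +28°: θ ← 137° +28° = 165°
rotate link 1 by -52°: θ ← 165° -52° = 113°
rotate link 1 by -76°: θ ← 113° -76° = 37°
crank pin P = (r cos θ, r sin θ) = (28.750878, 21.665341)
h = r sin θ − e = 21.665341 − 15 = 6.665341
x = r cos θ + √(L² − h²) = 28.750878 + 206.892661 = 235.643539

235.6435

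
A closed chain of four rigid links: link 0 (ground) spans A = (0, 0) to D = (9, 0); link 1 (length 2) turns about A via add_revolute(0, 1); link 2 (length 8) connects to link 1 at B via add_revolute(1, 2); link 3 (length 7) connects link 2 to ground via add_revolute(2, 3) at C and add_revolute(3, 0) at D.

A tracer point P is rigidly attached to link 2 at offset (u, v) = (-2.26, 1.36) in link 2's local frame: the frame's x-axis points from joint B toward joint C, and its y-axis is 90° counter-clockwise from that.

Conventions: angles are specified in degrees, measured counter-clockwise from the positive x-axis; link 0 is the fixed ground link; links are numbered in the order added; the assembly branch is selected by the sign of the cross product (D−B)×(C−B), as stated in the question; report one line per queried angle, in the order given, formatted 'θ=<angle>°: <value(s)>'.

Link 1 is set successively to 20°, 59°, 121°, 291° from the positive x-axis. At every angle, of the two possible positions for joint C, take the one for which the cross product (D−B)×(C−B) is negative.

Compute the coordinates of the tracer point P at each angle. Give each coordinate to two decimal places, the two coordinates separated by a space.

A=(0,0), D=(9.00,0)
θ=20°: B = A + 2.00·(cos20°, sin20°) = (1.8794, 0.6840)
θ=20°: |BD| = 7.1534
θ=20°: circle(B,8.00) ∩ circle(D,7.00): a=4.6252, h=6.5275
θ=20°:   candidates: C₊=(7.1075,6.7393) cross=46.694; C₋=(5.8592,-6.2558) cross=-46.694
θ=20°:   branch - wants cross < 0 → take C=(5.8592,-6.2558) (cross=-46.694)
θ=20°: ex = (C−B)/|BC| = (0.4975,-0.8675); ey = (0.8675,0.4975)
θ=20°: P = B + -2.26·ex + 1.36·ey = (1.9349,3.3211)
θ=59°: B = A + 2.00·(cos59°, sin59°) = (1.0301, 1.7143)
θ=59°: |BD| = 8.1522
θ=59°: circle(B,8.00) ∩ circle(D,7.00): a=4.9961, h=6.2481
θ=59°:   candidates: C₊=(7.2284,6.7721) cross=50.936; C₋=(4.6005,-5.4447) cross=-50.936
θ=59°:   branch - wants cross < 0 → take C=(4.6005,-5.4447) (cross=-50.936)
θ=59°: ex = (C−B)/|BC| = (0.4463,-0.8949); ey = (0.8949,0.4463)
θ=59°: P = B + -2.26·ex + 1.36·ey = (1.2385,4.3437)
θ=121°: B = A + 2.00·(cos121°, sin121°) = (-1.0301, 1.7143)
θ=121°: |BD| = 10.1755
θ=121°: circle(B,8.00) ∩ circle(D,7.00): a=5.8248, h=5.4837
θ=121°:   candidates: C₊=(5.6354,6.1383) cross=55.800; C₋=(3.7876,-4.6724) cross=-55.800
θ=121°:   branch - wants cross < 0 → take C=(3.7876,-4.6724) (cross=-55.800)
θ=121°: ex = (C−B)/|BC| = (0.6022,-0.7983); ey = (0.7983,0.6022)
θ=121°: P = B + -2.26·ex + 1.36·ey = (-1.3053,4.3376)
θ=291°: B = A + 2.00·(cos291°, sin291°) = (0.7167, -1.8672)
θ=291°: |BD| = 8.4911
θ=291°: circle(B,8.00) ∩ circle(D,7.00): a=5.1288, h=6.1396
θ=291°:   candidates: C₊=(4.3699,5.2500) cross=52.132; C₋=(7.0701,-6.7287) cross=-52.132
θ=291°:   branch - wants cross < 0 → take C=(7.0701,-6.7287) (cross=-52.132)
θ=291°: ex = (C−B)/|BC| = (0.7942,-0.6077); ey = (0.6077,0.7942)
θ=291°: P = B + -2.26·ex + 1.36·ey = (-0.2516,0.5863)

θ=20°: 1.93 3.32
θ=59°: 1.24 4.34
θ=121°: -1.31 4.34
θ=291°: -0.25 0.59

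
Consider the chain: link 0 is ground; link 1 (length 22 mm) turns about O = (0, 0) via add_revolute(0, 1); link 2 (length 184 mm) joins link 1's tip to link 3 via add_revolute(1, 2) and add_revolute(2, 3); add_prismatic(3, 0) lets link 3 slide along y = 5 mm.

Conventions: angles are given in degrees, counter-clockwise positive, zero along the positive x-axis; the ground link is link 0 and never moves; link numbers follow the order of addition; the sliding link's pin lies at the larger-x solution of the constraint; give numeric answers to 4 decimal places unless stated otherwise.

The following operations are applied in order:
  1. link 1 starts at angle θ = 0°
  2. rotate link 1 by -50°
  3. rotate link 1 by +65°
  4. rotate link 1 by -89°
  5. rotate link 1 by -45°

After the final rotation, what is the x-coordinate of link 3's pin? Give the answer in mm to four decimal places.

geometry: r = 22 mm, L = 184 mm, e = 5 mm; θ starts at 0°
rotate link 1 by -50°: θ ← 0° -50° = -50°
rotate link 1 by +65°: θ ← -50° +65° = 15°
rotate link 1 by -89°: θ ← 15° -89° = -74°
rotate link 1 by -45°: θ ← -74° -45° = -119°
crank pin P = (r cos θ, r sin θ) = (-10.665812, -19.241634)
h = r sin θ − e = -19.241634 − 5 = -24.241634
x = r cos θ + √(L² − h²) = -10.665812 + 182.396116 = 171.730305

171.7303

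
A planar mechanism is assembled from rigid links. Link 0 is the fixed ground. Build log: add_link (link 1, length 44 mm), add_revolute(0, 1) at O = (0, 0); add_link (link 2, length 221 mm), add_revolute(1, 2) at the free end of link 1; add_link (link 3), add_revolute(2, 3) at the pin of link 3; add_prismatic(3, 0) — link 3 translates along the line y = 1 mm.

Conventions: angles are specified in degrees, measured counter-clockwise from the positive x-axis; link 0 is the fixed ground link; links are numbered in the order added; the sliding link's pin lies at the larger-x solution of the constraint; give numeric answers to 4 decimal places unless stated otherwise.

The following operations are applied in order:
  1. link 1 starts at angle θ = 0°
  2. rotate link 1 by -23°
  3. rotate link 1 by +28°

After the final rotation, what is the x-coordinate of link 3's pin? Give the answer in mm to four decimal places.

geometry: r = 44 mm, L = 221 mm, e = 1 mm; θ starts at 0°
rotate link 1 by -23°: θ ← 0° -23° = -23°
rotate link 1 by +28°: θ ← -23° +28° = 5°
crank pin P = (r cos θ, r sin θ) = (43.832567, 3.834853)
h = r sin θ − e = 3.834853 − 1 = 2.834853
x = r cos θ + √(L² − h²) = 43.832567 + 220.981817 = 264.814384

264.8144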